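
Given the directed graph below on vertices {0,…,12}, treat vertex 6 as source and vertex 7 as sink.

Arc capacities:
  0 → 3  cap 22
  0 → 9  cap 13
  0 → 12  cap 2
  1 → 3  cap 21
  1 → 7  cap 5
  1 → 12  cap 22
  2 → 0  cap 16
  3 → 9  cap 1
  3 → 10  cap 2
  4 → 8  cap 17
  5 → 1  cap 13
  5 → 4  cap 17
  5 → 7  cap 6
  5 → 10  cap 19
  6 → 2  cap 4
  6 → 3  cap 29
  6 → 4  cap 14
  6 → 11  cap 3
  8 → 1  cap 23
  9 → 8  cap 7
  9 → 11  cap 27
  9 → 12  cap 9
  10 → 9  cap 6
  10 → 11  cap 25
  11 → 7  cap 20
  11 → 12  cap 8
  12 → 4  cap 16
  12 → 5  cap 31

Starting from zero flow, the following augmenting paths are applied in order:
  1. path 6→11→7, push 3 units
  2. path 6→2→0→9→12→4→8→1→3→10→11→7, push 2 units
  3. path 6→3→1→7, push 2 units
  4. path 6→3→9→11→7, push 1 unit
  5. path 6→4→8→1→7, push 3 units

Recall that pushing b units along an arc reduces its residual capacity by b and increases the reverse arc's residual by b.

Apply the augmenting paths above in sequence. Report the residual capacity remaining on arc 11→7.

Residual capacity of (11,7): 14

after path 1 (6→11→7, push 3): res(11,7)=17
after path 2 (6→2→0→9→12→4→8→1→3→10→11→7, push 2): res(11,7)=15
after path 3 (6→3→1→7, push 2): res(11,7)=15
after path 4 (6→3→9→11→7, push 1): res(11,7)=14
after path 5 (6→4→8→1→7, push 3): res(11,7)=14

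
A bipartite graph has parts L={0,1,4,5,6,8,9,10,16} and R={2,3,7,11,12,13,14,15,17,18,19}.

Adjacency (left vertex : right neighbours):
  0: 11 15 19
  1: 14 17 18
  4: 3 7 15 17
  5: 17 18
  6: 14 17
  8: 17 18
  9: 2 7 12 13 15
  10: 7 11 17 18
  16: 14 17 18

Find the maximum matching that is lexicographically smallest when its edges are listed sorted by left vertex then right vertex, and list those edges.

|M| = 7 (so the lex-smallest maximum matching has 7 edges)
process left vertices in ascending order; for each, take the smallest-labelled available neighbour that still permits 7 edges overall, or leave it unmatched if none does
lex-smallest matching: {0-11, 1-14, 4-3, 5-17, 8-18, 9-2, 10-7}

Lex-smallest maximum matching: {(0,11), (1,14), (4,3), (5,17), (8,18), (9,2), (10,7)}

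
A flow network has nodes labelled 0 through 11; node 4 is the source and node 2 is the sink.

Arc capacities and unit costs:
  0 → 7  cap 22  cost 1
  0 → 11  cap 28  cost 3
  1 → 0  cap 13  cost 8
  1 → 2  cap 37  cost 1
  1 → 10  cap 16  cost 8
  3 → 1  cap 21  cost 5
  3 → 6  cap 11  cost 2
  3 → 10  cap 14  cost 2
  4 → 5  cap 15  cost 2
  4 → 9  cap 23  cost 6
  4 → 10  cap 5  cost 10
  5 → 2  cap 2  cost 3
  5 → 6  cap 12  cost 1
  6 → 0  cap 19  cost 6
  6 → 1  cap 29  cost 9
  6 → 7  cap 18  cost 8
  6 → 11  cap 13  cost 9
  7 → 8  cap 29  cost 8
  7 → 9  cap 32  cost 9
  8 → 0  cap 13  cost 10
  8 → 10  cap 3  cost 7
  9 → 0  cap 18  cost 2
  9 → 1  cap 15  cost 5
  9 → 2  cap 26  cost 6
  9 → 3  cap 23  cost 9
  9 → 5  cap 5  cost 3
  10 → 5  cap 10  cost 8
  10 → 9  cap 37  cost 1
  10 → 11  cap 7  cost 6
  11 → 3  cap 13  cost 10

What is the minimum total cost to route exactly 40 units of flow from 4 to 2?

Minimum cost for 40 units: 493

shortest-cost path #1: 4→5→2 push 2 @ unit cost 5 (adds 10)
shortest-cost path #2: 4→9→2 push 23 @ unit cost 12 (adds 276)
shortest-cost path #3: 4→5→6→1→2 push 12 @ unit cost 13 (adds 156)
shortest-cost path #4: 4→10→9→2 push 3 @ unit cost 17 (adds 51)
total cost = 493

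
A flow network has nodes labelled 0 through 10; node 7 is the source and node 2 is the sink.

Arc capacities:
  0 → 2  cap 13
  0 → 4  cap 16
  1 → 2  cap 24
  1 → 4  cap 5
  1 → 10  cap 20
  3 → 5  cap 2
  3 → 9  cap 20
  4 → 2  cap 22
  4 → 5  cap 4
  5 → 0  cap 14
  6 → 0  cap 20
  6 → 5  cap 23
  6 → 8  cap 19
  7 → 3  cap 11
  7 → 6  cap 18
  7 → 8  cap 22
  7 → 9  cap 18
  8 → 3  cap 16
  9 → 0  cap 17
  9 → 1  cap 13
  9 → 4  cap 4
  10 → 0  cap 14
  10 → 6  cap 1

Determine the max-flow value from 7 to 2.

Maximum flow value: 46

augment #1: 7→6→0→2 bottleneck 13, total now 13
augment #2: 7→9→1→2 bottleneck 13, total now 26
augment #3: 7→9→4→2 bottleneck 4, total now 30
augment #4: 7→6→0→4→2 bottleneck 5, total now 35
augment #5: 7→9→0→4→2 bottleneck 1, total now 36
augment #6: 7→3→5→0→4→2 bottleneck 2, total now 38
augment #7: 7→3→9→0→4→2 bottleneck 8, total now 46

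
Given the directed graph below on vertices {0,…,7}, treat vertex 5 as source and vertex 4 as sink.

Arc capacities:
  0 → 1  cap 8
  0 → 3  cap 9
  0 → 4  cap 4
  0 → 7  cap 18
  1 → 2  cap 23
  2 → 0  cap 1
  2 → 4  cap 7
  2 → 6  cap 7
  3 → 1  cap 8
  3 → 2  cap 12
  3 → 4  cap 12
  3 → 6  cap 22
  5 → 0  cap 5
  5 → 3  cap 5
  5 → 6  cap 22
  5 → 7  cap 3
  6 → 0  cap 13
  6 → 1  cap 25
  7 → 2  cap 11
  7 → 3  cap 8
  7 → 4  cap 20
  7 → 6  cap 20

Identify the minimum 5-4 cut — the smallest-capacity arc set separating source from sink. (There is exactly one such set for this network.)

Min-cut arcs: {(2,0), (2,4), (5,0), (5,3), (5,7), (6,0)} (total capacity 34)

augment #1: 5→0→4 push 4
augment #2: 5→3→4 push 5
augment #3: 5→7→4 push 3
augment #4: 5→0→3→4 push 1
augment #5: 5→6→0→3→4 push 6
augment #6: 5→6→0→7→4 push 7
augment #7: 5→6→1→2→4 push 7
augment #8: 5→6→1→2→0→7→4 push 1
max flow = 34; residual-reachable set from 5 gives S-side
cut edges (S→T): {(2,0), (2,4), (5,0), (5,3), (5,7), (6,0)} total cap 34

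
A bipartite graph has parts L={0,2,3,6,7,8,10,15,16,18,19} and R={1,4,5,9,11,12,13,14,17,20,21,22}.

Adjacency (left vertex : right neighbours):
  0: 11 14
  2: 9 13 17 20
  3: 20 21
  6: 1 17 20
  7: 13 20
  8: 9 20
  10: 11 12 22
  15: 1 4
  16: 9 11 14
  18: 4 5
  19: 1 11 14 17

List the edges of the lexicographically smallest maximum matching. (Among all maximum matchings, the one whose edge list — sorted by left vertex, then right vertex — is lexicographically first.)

|M| = 11 (so the lex-smallest maximum matching has 11 edges)
process left vertices in ascending order; for each, take the smallest-labelled available neighbour that still permits 11 edges overall, or leave it unmatched if none does
lex-smallest matching: {0-11, 2-9, 3-21, 6-1, 7-13, 8-20, 10-12, 15-4, 16-14, 18-5, 19-17}

Lex-smallest maximum matching: {(0,11), (2,9), (3,21), (6,1), (7,13), (8,20), (10,12), (15,4), (16,14), (18,5), (19,17)}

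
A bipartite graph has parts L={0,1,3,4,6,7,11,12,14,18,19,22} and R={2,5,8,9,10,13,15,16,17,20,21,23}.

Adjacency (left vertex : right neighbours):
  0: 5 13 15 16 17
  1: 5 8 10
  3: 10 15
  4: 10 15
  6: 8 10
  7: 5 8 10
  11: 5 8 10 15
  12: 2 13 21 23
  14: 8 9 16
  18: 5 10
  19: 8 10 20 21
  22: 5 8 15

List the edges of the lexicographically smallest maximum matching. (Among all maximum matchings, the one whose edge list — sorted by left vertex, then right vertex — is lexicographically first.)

Lex-smallest maximum matching: {(0,13), (1,5), (3,10), (4,15), (6,8), (12,2), (14,9), (19,20)}

|M| = 8 (so the lex-smallest maximum matching has 8 edges)
process left vertices in ascending order; for each, take the smallest-labelled available neighbour that still permits 8 edges overall, or leave it unmatched if none does
lex-smallest matching: {0-13, 1-5, 3-10, 4-15, 6-8, 12-2, 14-9, 19-20}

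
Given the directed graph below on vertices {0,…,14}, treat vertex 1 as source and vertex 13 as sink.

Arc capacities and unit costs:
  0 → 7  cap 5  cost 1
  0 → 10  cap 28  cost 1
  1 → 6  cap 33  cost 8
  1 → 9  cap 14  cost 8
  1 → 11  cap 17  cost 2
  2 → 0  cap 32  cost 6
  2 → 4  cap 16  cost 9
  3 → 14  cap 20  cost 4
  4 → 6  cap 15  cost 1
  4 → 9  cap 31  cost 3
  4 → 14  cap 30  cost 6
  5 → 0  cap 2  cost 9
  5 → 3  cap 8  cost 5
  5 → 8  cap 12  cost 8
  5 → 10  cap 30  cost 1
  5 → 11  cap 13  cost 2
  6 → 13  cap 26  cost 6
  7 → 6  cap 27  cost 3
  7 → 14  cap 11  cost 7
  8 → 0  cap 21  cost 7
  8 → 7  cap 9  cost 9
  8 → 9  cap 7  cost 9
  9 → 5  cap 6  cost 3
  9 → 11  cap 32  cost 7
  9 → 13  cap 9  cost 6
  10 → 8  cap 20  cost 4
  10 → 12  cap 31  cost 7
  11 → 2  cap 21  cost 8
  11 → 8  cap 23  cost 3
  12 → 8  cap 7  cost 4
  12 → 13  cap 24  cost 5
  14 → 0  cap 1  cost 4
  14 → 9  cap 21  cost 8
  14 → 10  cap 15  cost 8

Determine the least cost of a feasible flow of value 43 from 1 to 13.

shortest-cost path #1: 1→6→13 push 26 @ unit cost 14 (adds 364)
shortest-cost path #2: 1→9→13 push 9 @ unit cost 14 (adds 126)
shortest-cost path #3: 1→9→5→10→12→13 push 5 @ unit cost 24 (adds 120)
shortest-cost path #4: 1→11→8→0→10→12→13 push 3 @ unit cost 25 (adds 75)
total cost = 685

Minimum cost for 43 units: 685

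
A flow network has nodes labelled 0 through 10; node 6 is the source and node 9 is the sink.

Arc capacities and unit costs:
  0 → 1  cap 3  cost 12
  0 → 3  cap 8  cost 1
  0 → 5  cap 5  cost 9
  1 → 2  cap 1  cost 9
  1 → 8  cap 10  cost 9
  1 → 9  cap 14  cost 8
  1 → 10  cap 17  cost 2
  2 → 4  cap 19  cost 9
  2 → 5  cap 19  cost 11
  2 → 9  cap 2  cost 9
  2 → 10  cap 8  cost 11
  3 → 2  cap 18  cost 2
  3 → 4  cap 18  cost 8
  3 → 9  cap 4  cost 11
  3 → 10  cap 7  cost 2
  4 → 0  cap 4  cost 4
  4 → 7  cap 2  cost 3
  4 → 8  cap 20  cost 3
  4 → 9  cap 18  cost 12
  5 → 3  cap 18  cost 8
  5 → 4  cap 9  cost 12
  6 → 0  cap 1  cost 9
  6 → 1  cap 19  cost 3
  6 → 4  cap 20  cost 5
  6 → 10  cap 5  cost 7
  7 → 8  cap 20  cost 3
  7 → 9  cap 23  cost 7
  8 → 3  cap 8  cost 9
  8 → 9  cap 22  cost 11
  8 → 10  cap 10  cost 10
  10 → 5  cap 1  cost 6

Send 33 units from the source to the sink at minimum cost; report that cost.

shortest-cost path #1: 6→1→9 push 14 @ unit cost 11 (adds 154)
shortest-cost path #2: 6→4→7→9 push 2 @ unit cost 15 (adds 30)
shortest-cost path #3: 6→4→9 push 17 @ unit cost 17 (adds 289)
total cost = 473

Minimum cost for 33 units: 473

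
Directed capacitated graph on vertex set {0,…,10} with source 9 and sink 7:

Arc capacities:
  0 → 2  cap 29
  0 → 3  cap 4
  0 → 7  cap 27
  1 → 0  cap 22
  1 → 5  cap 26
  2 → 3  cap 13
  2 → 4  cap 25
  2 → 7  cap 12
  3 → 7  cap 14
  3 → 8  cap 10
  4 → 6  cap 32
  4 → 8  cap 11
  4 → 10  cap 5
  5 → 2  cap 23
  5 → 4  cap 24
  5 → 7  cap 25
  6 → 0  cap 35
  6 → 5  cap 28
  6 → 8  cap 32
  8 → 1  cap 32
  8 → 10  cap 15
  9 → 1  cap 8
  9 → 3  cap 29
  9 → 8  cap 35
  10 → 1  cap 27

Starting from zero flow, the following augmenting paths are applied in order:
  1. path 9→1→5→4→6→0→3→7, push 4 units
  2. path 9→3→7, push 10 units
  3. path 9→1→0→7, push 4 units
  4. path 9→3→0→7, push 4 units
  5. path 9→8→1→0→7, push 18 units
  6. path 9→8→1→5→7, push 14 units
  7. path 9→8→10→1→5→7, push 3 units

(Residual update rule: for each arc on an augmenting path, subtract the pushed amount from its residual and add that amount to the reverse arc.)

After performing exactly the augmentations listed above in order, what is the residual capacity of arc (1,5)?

Residual capacity of (1,5): 5

after path 1 (9→1→5→4→6→0→3→7, push 4): res(1,5)=22
after path 2 (9→3→7, push 10): res(1,5)=22
after path 3 (9→1→0→7, push 4): res(1,5)=22
after path 4 (9→3→0→7, push 4): res(1,5)=22
after path 5 (9→8→1→0→7, push 18): res(1,5)=22
after path 6 (9→8→1→5→7, push 14): res(1,5)=8
after path 7 (9→8→10→1→5→7, push 3): res(1,5)=5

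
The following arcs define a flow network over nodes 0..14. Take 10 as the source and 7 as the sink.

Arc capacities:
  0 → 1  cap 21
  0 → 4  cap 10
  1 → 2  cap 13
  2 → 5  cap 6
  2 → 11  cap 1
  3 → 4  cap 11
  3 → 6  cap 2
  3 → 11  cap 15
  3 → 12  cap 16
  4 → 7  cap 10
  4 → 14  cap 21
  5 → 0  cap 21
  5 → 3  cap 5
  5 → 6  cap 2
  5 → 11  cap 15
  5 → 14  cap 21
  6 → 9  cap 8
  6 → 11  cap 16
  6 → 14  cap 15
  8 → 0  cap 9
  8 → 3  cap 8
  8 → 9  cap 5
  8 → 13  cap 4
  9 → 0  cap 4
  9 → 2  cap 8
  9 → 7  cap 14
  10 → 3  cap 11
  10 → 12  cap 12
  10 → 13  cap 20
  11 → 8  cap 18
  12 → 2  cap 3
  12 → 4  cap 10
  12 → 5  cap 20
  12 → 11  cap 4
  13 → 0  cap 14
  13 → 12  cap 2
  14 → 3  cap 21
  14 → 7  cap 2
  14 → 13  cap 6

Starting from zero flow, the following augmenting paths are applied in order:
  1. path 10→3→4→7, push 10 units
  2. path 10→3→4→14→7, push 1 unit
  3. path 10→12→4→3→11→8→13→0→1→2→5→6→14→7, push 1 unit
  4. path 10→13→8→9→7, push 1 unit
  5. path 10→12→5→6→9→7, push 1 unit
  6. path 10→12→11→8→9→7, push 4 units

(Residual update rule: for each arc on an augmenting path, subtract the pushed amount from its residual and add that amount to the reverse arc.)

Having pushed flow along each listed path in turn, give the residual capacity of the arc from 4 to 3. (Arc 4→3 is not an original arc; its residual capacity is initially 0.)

after path 1 (10→3→4→7, push 10): res(4,3)=10
after path 2 (10→3→4→14→7, push 1): res(4,3)=11
after path 3 (10→12→4→3→11→8→13→0→1→2→5→6→14→7, push 1): res(4,3)=10
after path 4 (10→13→8→9→7, push 1): res(4,3)=10
after path 5 (10→12→5→6→9→7, push 1): res(4,3)=10
after path 6 (10→12→11→8→9→7, push 4): res(4,3)=10

Residual capacity of (4,3): 10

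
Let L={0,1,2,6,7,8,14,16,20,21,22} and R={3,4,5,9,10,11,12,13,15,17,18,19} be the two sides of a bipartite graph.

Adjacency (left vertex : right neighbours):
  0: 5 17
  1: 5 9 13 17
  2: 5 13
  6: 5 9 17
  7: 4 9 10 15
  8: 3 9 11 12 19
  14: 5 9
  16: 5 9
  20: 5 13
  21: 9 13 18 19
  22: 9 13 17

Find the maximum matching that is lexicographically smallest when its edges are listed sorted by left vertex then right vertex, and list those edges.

|M| = 7 (so the lex-smallest maximum matching has 7 edges)
process left vertices in ascending order; for each, take the smallest-labelled available neighbour that still permits 7 edges overall, or leave it unmatched if none does
lex-smallest matching: {0-5, 1-9, 2-13, 6-17, 7-4, 8-3, 21-18}

Lex-smallest maximum matching: {(0,5), (1,9), (2,13), (6,17), (7,4), (8,3), (21,18)}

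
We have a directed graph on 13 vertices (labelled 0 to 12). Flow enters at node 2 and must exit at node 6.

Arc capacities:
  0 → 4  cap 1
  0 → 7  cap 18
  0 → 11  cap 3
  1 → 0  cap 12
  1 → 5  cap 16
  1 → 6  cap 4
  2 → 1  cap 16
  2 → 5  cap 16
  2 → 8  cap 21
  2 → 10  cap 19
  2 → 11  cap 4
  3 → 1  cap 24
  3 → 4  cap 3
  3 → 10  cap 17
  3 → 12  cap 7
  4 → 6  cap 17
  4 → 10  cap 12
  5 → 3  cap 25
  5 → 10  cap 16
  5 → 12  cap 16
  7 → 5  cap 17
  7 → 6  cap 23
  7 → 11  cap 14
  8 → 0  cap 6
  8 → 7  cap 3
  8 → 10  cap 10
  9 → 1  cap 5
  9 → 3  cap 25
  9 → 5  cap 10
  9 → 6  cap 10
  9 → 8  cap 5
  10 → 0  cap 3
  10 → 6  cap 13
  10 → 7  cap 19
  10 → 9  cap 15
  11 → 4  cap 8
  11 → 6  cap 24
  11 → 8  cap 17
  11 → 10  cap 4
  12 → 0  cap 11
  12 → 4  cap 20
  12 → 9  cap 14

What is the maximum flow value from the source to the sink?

augment #1: 2→1→6 bottleneck 4, total now 4
augment #2: 2→10→6 bottleneck 13, total now 17
augment #3: 2→11→6 bottleneck 4, total now 21
augment #4: 2→8→7→6 bottleneck 3, total now 24
augment #5: 2→10→7→6 bottleneck 6, total now 30
augment #6: 2→1→0→4→6 bottleneck 1, total now 31
augment #7: 2→1→0→7→6 bottleneck 11, total now 42
augment #8: 2→5→3→4→6 bottleneck 3, total now 45
augment #9: 2→5→10→7→6 bottleneck 3, total now 48
augment #10: 2→5→10→9→6 bottleneck 10, total now 58
augment #11: 2→8→0→11→6 bottleneck 3, total now 61
augment #12: 2→8→0→7→11→6 bottleneck 3, total now 64
augment #13: 2→8→10→7→11→6 bottleneck 10, total now 74

Maximum flow value: 74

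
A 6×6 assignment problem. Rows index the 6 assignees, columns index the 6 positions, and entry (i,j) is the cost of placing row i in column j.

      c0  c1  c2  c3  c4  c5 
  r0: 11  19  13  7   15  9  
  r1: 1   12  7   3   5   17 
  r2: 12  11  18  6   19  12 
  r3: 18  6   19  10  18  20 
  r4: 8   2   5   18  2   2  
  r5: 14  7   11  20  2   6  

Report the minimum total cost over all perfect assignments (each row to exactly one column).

Minimum assignment cost: 29

optimal assignment: row0→col5 (cost 9), row1→col0 (cost 1), row2→col3 (cost 6), row3→col1 (cost 6), row4→col2 (cost 5), row5→col4 (cost 2)
total = 9 + 1 + 6 + 6 + 5 + 2 = 29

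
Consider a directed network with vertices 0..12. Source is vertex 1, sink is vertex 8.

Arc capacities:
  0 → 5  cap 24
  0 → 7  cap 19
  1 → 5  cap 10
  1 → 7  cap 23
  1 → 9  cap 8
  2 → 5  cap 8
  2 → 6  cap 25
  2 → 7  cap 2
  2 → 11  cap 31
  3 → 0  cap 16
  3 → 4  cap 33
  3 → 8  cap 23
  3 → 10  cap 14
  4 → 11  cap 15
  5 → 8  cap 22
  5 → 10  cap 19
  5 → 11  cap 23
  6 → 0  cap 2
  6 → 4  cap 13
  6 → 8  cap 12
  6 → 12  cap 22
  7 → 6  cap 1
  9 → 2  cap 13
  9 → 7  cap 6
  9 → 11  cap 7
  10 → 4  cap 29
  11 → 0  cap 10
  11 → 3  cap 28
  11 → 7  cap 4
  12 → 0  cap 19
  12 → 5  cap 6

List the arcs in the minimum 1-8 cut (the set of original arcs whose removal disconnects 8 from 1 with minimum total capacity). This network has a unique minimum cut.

augment #1: 1→5→8 push 10
augment #2: 1→7→6→8 push 1
augment #3: 1→9→2→5→8 push 8
max flow = 19; residual-reachable set from 1 gives S-side
cut edges (S→T): {(1,5), (1,9), (7,6)} total cap 19

Min-cut arcs: {(1,5), (1,9), (7,6)} (total capacity 19)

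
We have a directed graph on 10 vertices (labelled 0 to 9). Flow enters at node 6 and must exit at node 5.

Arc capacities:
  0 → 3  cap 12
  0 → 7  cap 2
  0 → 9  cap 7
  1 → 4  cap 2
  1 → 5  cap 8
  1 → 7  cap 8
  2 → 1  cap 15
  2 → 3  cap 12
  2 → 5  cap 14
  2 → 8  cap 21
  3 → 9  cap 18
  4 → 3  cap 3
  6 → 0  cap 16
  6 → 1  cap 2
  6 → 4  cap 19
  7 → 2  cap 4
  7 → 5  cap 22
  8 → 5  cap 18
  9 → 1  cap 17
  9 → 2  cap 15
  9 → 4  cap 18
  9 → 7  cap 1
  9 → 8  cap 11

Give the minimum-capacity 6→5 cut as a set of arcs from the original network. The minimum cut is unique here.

Min-cut arcs: {(4,3), (6,0), (6,1)} (total capacity 21)

augment #1: 6→1→5 push 2
augment #2: 6→0→7→5 push 2
augment #3: 6→0→9→1→5 push 6
augment #4: 6→0→9→2→5 push 1
augment #5: 6→0→3→9→2→5 push 7
augment #6: 6→4→3→9→2→5 push 3
max flow = 21; residual-reachable set from 6 gives S-side
cut edges (S→T): {(4,3), (6,0), (6,1)} total cap 21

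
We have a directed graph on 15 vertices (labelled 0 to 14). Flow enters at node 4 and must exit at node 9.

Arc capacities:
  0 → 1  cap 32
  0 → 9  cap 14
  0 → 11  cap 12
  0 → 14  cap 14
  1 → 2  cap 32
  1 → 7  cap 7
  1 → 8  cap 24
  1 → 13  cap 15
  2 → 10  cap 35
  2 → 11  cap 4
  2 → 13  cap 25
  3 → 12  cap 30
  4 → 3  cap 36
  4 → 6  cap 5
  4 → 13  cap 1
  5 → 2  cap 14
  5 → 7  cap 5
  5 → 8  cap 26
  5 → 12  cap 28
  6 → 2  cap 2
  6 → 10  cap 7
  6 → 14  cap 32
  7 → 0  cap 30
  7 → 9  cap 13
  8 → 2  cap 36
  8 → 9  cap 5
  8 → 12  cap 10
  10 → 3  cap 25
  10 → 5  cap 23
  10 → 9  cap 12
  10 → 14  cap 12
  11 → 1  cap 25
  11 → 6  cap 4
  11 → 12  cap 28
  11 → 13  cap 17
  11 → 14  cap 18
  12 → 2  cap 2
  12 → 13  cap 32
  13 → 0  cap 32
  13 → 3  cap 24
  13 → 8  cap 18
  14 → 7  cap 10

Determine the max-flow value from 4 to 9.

augment #1: 4→6→10→9 bottleneck 5, total now 5
augment #2: 4→13→0→9 bottleneck 1, total now 6
augment #3: 4→3→12→2→10→9 bottleneck 2, total now 8
augment #4: 4→3→12→13→0→9 bottleneck 13, total now 21
augment #5: 4→3→12→13→8→9 bottleneck 5, total now 26
augment #6: 4→3→12→13→0→1→7→9 bottleneck 7, total now 33
augment #7: 4→3→12→13→0→14→7→9 bottleneck 3, total now 36

Maximum flow value: 36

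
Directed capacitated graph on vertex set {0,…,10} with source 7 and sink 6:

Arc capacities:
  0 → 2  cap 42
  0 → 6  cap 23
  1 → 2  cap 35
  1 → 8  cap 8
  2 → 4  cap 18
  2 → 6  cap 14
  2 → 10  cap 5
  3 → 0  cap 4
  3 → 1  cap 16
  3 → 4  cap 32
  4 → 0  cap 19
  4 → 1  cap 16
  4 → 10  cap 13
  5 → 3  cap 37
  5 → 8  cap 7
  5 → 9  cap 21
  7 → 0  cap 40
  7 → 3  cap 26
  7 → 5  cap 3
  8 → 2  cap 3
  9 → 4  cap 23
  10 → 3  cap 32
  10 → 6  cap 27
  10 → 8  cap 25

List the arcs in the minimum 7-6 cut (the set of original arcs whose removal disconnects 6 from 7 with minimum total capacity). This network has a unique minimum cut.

augment #1: 7→0→6 push 23
augment #2: 7→0→2→6 push 14
augment #3: 7→0→2→10→6 push 3
augment #4: 7→3→4→10→6 push 13
augment #5: 7→3→0→2→10→6 push 2
max flow = 55; residual-reachable set from 7 gives S-side
cut edges (S→T): {(0,6), (2,6), (2,10), (4,10)} total cap 55

Min-cut arcs: {(0,6), (2,6), (2,10), (4,10)} (total capacity 55)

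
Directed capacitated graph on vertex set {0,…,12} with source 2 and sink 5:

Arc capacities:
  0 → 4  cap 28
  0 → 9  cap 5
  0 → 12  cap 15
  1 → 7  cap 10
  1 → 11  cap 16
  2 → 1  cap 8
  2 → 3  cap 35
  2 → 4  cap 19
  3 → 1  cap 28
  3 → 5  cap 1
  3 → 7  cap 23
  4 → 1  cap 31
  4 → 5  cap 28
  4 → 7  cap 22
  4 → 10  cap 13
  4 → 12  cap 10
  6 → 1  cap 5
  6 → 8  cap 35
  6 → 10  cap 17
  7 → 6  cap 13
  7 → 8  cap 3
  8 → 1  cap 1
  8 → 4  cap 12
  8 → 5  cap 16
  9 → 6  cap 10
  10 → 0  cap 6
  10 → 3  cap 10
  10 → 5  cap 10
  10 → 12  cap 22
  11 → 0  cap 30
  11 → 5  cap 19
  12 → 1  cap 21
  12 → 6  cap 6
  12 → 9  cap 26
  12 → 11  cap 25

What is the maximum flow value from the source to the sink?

Maximum flow value: 52

augment #1: 2→3→5 bottleneck 1, total now 1
augment #2: 2→4→5 bottleneck 19, total now 20
augment #3: 2→1→11→5 bottleneck 8, total now 28
augment #4: 2→3→1→11→5 bottleneck 8, total now 36
augment #5: 2→3→7→8→5 bottleneck 3, total now 39
augment #6: 2→3→7→6→8→5 bottleneck 13, total now 52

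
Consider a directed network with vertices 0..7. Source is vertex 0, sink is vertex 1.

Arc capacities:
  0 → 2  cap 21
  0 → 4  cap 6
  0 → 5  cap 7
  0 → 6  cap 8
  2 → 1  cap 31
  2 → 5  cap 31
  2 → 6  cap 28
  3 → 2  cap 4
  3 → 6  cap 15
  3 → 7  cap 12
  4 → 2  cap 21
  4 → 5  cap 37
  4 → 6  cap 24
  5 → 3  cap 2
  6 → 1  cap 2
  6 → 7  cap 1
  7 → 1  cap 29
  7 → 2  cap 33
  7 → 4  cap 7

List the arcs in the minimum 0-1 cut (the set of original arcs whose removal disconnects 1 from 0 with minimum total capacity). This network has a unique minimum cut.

augment #1: 0→2→1 push 21
augment #2: 0→6→1 push 2
augment #3: 0→4→2→1 push 6
augment #4: 0→6→7→1 push 1
augment #5: 0→5→3→2→1 push 2
max flow = 32; residual-reachable set from 0 gives S-side
cut edges (S→T): {(0,2), (0,4), (5,3), (6,1), (6,7)} total cap 32

Min-cut arcs: {(0,2), (0,4), (5,3), (6,1), (6,7)} (total capacity 32)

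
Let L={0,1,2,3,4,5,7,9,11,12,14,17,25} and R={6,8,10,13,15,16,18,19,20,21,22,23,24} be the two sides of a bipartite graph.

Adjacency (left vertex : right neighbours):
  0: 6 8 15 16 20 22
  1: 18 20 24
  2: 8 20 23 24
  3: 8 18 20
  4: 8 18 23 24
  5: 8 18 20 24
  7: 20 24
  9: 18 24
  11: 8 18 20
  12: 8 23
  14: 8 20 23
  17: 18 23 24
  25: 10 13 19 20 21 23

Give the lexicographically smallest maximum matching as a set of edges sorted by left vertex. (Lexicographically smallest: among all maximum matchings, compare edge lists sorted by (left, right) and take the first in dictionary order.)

Lex-smallest maximum matching: {(0,6), (1,18), (2,8), (3,20), (4,23), (5,24), (25,10)}

|M| = 7 (so the lex-smallest maximum matching has 7 edges)
process left vertices in ascending order; for each, take the smallest-labelled available neighbour that still permits 7 edges overall, or leave it unmatched if none does
lex-smallest matching: {0-6, 1-18, 2-8, 3-20, 4-23, 5-24, 25-10}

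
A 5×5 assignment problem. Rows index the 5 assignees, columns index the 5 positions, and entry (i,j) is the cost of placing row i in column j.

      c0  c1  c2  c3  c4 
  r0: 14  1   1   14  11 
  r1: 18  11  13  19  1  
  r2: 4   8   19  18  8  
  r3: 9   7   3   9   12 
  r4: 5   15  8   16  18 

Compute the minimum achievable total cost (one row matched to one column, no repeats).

Minimum assignment cost: 23

optimal assignment: row0→col1 (cost 1), row1→col4 (cost 1), row2→col0 (cost 4), row3→col3 (cost 9), row4→col2 (cost 8)
total = 1 + 1 + 4 + 9 + 8 = 23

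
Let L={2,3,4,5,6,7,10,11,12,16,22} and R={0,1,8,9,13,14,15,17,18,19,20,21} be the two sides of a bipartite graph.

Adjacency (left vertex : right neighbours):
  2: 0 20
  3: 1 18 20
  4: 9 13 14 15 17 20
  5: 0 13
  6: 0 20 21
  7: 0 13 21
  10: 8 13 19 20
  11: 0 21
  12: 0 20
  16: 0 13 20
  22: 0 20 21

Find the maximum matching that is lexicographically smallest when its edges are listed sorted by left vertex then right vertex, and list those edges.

Lex-smallest maximum matching: {(2,0), (3,1), (4,9), (5,13), (6,20), (7,21), (10,8)}

|M| = 7 (so the lex-smallest maximum matching has 7 edges)
process left vertices in ascending order; for each, take the smallest-labelled available neighbour that still permits 7 edges overall, or leave it unmatched if none does
lex-smallest matching: {2-0, 3-1, 4-9, 5-13, 6-20, 7-21, 10-8}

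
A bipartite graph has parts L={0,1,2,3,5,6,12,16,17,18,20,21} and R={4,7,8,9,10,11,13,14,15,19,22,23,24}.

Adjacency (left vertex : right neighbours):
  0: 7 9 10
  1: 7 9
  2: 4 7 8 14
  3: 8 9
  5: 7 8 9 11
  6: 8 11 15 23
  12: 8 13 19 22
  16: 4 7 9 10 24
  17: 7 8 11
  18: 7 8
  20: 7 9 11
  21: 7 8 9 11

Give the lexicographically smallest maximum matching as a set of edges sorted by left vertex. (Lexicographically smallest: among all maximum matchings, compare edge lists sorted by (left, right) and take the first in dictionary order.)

Lex-smallest maximum matching: {(0,10), (1,7), (2,4), (3,8), (5,9), (6,15), (12,13), (16,24), (17,11)}

|M| = 9 (so the lex-smallest maximum matching has 9 edges)
process left vertices in ascending order; for each, take the smallest-labelled available neighbour that still permits 9 edges overall, or leave it unmatched if none does
lex-smallest matching: {0-10, 1-7, 2-4, 3-8, 5-9, 6-15, 12-13, 16-24, 17-11}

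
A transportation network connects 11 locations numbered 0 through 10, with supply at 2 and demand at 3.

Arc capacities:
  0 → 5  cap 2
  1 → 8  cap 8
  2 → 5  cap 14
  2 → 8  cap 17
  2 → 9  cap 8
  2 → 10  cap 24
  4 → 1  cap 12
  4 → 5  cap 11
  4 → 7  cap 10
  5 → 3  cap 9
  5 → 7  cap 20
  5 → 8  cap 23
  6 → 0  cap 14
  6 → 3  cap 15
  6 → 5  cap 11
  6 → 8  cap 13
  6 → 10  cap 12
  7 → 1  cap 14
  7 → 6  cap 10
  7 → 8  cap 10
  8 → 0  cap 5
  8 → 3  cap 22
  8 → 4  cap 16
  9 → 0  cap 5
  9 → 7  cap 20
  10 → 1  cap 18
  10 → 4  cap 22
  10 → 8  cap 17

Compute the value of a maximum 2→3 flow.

augment #1: 2→5→3 bottleneck 9, total now 9
augment #2: 2→8→3 bottleneck 17, total now 26
augment #3: 2→5→8→3 bottleneck 5, total now 31
augment #4: 2→9→7→6→3 bottleneck 8, total now 39
augment #5: 2→10→4→7→6→3 bottleneck 2, total now 41

Maximum flow value: 41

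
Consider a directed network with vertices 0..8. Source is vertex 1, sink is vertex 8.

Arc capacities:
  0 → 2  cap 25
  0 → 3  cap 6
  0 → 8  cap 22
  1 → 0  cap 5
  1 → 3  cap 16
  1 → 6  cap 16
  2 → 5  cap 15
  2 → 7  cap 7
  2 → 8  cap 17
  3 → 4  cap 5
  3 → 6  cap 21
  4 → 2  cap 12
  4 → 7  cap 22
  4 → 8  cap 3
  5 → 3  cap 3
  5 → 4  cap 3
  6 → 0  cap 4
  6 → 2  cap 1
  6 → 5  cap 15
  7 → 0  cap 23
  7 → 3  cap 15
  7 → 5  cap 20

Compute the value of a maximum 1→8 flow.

Maximum flow value: 18

augment #1: 1→0→8 bottleneck 5, total now 5
augment #2: 1→3→4→8 bottleneck 3, total now 8
augment #3: 1→6→0→8 bottleneck 4, total now 12
augment #4: 1→6→2→8 bottleneck 1, total now 13
augment #5: 1→3→4→2→8 bottleneck 2, total now 15
augment #6: 1→6→5→4→2→8 bottleneck 3, total now 18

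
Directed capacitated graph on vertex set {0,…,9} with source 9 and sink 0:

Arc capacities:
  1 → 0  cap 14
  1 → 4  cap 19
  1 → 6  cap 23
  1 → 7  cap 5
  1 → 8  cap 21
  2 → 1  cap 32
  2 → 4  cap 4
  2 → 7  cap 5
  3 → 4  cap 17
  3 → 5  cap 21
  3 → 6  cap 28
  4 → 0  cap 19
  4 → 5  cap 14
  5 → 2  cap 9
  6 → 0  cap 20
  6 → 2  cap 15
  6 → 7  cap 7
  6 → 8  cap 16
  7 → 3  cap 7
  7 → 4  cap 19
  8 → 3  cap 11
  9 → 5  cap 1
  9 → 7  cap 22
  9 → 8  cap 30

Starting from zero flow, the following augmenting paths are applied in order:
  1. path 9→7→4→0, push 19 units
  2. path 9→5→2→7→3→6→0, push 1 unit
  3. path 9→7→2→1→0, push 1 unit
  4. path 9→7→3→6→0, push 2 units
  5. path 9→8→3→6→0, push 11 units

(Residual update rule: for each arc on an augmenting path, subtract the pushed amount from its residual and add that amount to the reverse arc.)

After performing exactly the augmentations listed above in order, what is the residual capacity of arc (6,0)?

Residual capacity of (6,0): 6

after path 1 (9→7→4→0, push 19): res(6,0)=20
after path 2 (9→5→2→7→3→6→0, push 1): res(6,0)=19
after path 3 (9→7→2→1→0, push 1): res(6,0)=19
after path 4 (9→7→3→6→0, push 2): res(6,0)=17
after path 5 (9→8→3→6→0, push 11): res(6,0)=6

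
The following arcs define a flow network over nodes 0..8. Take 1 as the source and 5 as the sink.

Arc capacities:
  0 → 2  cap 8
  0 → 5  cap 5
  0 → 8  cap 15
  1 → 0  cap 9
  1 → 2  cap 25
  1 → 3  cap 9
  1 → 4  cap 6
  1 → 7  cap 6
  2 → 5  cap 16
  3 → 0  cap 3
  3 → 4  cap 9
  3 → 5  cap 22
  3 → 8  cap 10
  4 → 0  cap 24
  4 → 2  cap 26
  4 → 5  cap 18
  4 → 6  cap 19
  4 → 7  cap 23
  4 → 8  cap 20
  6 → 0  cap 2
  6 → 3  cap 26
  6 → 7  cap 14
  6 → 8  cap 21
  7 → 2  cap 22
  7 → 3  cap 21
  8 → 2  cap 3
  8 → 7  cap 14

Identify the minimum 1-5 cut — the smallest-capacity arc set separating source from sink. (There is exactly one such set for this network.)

Min-cut arcs: {(1,0), (1,3), (1,4), (1,7), (2,5)} (total capacity 46)

augment #1: 1→0→5 push 5
augment #2: 1→2→5 push 16
augment #3: 1→3→5 push 9
augment #4: 1→4→5 push 6
augment #5: 1→7→3→5 push 6
augment #6: 1→0→8→7→3→5 push 4
max flow = 46; residual-reachable set from 1 gives S-side
cut edges (S→T): {(1,0), (1,3), (1,4), (1,7), (2,5)} total cap 46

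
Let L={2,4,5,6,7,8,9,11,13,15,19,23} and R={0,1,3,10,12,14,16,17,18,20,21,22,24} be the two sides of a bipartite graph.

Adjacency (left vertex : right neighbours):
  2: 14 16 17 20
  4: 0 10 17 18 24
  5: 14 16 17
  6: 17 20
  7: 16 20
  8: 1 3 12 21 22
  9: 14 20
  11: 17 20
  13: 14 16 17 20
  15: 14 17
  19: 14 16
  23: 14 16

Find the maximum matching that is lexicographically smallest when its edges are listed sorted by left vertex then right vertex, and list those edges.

Lex-smallest maximum matching: {(2,14), (4,0), (5,16), (6,17), (7,20), (8,1)}

|M| = 6 (so the lex-smallest maximum matching has 6 edges)
process left vertices in ascending order; for each, take the smallest-labelled available neighbour that still permits 6 edges overall, or leave it unmatched if none does
lex-smallest matching: {2-14, 4-0, 5-16, 6-17, 7-20, 8-1}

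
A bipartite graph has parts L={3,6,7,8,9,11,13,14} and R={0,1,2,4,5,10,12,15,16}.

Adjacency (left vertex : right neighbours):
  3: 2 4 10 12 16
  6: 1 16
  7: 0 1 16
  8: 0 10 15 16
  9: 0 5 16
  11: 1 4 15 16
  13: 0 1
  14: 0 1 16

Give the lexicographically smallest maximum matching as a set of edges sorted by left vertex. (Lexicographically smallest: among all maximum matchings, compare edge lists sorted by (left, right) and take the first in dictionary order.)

Lex-smallest maximum matching: {(3,2), (6,1), (7,0), (8,10), (9,5), (11,4), (14,16)}

|M| = 7 (so the lex-smallest maximum matching has 7 edges)
process left vertices in ascending order; for each, take the smallest-labelled available neighbour that still permits 7 edges overall, or leave it unmatched if none does
lex-smallest matching: {3-2, 6-1, 7-0, 8-10, 9-5, 11-4, 14-16}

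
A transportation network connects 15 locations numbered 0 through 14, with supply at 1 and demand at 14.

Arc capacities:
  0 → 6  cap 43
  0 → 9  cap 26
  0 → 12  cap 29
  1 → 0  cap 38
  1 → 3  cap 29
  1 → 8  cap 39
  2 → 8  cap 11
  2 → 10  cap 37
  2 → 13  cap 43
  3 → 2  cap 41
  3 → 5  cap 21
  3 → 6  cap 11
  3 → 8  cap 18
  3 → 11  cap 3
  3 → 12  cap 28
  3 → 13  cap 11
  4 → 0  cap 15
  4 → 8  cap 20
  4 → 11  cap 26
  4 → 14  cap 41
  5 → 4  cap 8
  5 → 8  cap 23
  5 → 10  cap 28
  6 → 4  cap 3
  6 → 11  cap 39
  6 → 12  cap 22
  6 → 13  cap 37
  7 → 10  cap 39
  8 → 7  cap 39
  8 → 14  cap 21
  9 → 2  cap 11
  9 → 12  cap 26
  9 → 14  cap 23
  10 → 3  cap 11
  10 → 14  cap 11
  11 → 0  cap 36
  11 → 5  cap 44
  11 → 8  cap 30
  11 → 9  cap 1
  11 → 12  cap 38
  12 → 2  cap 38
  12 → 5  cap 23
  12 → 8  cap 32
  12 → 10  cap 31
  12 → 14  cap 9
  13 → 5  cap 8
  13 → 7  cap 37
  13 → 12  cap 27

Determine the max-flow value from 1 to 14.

Maximum flow value: 75

augment #1: 1→8→14 bottleneck 21, total now 21
augment #2: 1→0→9→14 bottleneck 23, total now 44
augment #3: 1→0→12→14 bottleneck 9, total now 53
augment #4: 1→0→6→4→14 bottleneck 3, total now 56
augment #5: 1→0→12→10→14 bottleneck 3, total now 59
augment #6: 1→3→2→10→14 bottleneck 8, total now 67
augment #7: 1→3→5→4→14 bottleneck 8, total now 75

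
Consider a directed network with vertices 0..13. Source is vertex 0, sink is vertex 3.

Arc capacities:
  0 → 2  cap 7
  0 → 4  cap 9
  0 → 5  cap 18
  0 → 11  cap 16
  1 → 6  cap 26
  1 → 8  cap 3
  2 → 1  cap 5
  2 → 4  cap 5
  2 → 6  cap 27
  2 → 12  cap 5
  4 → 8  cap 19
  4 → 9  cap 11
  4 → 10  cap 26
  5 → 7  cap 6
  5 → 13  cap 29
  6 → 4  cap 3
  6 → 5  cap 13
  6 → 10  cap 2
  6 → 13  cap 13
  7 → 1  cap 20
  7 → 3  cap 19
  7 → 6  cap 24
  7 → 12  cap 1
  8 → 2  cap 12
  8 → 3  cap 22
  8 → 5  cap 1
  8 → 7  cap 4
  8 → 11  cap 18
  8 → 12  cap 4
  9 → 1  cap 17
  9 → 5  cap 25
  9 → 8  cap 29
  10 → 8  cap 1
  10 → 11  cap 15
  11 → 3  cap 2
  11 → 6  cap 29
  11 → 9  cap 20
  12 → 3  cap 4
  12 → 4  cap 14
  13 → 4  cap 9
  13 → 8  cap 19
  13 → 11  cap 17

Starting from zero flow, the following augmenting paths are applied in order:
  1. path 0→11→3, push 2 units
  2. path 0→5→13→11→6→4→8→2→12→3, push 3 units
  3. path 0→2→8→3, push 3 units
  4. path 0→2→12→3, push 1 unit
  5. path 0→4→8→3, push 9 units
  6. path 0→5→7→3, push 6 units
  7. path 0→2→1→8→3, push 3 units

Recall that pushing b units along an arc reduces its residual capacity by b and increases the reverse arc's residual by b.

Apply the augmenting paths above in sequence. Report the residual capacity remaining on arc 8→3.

Residual capacity of (8,3): 7

after path 1 (0→11→3, push 2): res(8,3)=22
after path 2 (0→5→13→11→6→4→8→2→12→3, push 3): res(8,3)=22
after path 3 (0→2→8→3, push 3): res(8,3)=19
after path 4 (0→2→12→3, push 1): res(8,3)=19
after path 5 (0→4→8→3, push 9): res(8,3)=10
after path 6 (0→5→7→3, push 6): res(8,3)=10
after path 7 (0→2→1→8→3, push 3): res(8,3)=7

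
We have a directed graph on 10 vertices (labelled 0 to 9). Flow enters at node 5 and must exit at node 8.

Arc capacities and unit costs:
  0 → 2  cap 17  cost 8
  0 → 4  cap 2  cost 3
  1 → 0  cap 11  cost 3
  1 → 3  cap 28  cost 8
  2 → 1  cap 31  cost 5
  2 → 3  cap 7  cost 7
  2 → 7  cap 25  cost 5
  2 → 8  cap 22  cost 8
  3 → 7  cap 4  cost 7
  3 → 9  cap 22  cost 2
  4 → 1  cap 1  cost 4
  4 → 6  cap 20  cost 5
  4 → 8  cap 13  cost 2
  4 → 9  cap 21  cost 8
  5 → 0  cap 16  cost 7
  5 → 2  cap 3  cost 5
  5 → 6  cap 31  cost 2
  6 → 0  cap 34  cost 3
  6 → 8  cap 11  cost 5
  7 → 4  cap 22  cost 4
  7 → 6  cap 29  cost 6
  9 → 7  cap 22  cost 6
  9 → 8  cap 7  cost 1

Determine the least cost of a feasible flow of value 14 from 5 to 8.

shortest-cost path #1: 5→6→8 push 11 @ unit cost 7 (adds 77)
shortest-cost path #2: 5→6→0→4→8 push 2 @ unit cost 10 (adds 20)
shortest-cost path #3: 5→2→8 push 1 @ unit cost 13 (adds 13)
total cost = 110

Minimum cost for 14 units: 110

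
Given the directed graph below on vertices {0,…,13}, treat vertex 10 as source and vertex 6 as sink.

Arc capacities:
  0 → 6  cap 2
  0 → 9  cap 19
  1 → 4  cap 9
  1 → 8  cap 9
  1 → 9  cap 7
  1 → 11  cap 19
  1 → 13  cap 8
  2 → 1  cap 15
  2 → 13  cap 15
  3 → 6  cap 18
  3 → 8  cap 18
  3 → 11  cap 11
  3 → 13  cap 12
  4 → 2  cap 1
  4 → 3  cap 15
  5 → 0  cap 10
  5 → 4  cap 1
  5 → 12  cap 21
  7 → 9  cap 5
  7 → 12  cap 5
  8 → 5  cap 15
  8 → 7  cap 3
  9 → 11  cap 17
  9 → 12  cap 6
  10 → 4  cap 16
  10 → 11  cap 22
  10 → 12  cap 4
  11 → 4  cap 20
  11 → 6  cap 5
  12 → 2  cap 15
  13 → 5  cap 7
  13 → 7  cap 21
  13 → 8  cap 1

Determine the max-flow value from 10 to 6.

augment #1: 10→11→6 bottleneck 5, total now 5
augment #2: 10→4→3→6 bottleneck 15, total now 20
augment #3: 10→4→2→13→5→0→6 bottleneck 1, total now 21
augment #4: 10→12→2→13→5→0→6 bottleneck 1, total now 22

Maximum flow value: 22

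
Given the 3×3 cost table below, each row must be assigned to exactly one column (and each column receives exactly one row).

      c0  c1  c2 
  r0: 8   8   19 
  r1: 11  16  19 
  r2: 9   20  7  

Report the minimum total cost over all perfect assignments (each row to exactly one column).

Minimum assignment cost: 26

optimal assignment: row0→col1 (cost 8), row1→col0 (cost 11), row2→col2 (cost 7)
total = 8 + 11 + 7 = 26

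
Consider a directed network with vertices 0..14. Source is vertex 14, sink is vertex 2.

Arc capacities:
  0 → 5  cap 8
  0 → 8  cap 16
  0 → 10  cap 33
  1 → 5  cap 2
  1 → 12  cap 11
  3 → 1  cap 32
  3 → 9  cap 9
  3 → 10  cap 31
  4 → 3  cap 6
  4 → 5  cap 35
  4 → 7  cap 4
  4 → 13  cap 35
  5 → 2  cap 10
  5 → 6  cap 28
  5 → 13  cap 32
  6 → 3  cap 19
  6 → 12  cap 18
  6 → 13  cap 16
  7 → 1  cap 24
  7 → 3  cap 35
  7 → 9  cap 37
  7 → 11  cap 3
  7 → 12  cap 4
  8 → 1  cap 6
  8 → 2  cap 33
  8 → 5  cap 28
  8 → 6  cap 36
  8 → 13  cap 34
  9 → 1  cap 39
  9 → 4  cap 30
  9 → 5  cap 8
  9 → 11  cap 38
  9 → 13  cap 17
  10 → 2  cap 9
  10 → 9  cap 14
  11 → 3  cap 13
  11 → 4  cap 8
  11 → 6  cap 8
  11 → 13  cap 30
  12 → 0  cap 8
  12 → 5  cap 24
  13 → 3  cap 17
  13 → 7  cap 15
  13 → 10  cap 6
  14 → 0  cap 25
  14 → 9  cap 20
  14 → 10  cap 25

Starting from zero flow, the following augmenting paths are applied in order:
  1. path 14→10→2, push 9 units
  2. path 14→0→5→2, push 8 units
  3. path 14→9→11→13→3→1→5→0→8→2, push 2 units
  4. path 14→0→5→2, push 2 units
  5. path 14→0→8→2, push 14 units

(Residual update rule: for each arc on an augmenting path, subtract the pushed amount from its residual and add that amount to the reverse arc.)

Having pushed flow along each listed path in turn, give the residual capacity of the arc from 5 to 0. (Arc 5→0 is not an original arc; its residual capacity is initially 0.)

Residual capacity of (5,0): 8

after path 1 (14→10→2, push 9): res(5,0)=0
after path 2 (14→0→5→2, push 8): res(5,0)=8
after path 3 (14→9→11→13→3→1→5→0→8→2, push 2): res(5,0)=6
after path 4 (14→0→5→2, push 2): res(5,0)=8
after path 5 (14→0→8→2, push 14): res(5,0)=8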